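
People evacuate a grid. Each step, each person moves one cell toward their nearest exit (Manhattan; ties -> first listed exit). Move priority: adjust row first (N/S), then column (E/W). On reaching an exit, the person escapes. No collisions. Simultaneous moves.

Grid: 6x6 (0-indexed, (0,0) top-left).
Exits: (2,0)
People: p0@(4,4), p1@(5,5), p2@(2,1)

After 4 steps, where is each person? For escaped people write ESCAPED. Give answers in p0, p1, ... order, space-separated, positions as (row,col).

Step 1: p0:(4,4)->(3,4) | p1:(5,5)->(4,5) | p2:(2,1)->(2,0)->EXIT
Step 2: p0:(3,4)->(2,4) | p1:(4,5)->(3,5) | p2:escaped
Step 3: p0:(2,4)->(2,3) | p1:(3,5)->(2,5) | p2:escaped
Step 4: p0:(2,3)->(2,2) | p1:(2,5)->(2,4) | p2:escaped

(2,2) (2,4) ESCAPED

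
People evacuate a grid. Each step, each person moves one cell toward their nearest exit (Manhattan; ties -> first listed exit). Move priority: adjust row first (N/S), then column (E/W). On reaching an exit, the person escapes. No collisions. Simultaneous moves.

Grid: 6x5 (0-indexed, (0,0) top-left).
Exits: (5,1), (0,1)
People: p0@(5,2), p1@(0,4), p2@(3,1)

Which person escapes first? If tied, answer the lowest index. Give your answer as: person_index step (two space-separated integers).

Step 1: p0:(5,2)->(5,1)->EXIT | p1:(0,4)->(0,3) | p2:(3,1)->(4,1)
Step 2: p0:escaped | p1:(0,3)->(0,2) | p2:(4,1)->(5,1)->EXIT
Step 3: p0:escaped | p1:(0,2)->(0,1)->EXIT | p2:escaped
Exit steps: [1, 3, 2]
First to escape: p0 at step 1

Answer: 0 1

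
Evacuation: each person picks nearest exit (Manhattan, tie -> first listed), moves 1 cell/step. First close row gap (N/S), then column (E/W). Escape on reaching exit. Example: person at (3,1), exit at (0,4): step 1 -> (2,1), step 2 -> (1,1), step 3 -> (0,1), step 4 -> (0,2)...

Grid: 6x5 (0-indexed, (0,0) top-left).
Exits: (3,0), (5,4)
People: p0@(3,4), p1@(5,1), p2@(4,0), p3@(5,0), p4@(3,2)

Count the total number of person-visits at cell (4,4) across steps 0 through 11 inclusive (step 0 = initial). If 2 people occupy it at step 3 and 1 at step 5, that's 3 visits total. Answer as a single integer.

Step 0: p0@(3,4) p1@(5,1) p2@(4,0) p3@(5,0) p4@(3,2) -> at (4,4): 0 [-], cum=0
Step 1: p0@(4,4) p1@(4,1) p2@ESC p3@(4,0) p4@(3,1) -> at (4,4): 1 [p0], cum=1
Step 2: p0@ESC p1@(3,1) p2@ESC p3@ESC p4@ESC -> at (4,4): 0 [-], cum=1
Step 3: p0@ESC p1@ESC p2@ESC p3@ESC p4@ESC -> at (4,4): 0 [-], cum=1
Total visits = 1

Answer: 1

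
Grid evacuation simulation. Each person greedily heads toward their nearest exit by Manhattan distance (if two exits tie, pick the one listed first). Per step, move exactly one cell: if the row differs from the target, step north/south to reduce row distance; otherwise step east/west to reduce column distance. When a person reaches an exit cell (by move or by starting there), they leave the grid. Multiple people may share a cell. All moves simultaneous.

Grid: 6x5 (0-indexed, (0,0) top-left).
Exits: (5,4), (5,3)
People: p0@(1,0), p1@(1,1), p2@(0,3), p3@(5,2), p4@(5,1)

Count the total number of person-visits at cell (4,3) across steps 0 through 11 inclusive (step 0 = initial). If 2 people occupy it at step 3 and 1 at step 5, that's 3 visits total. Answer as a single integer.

Answer: 1

Derivation:
Step 0: p0@(1,0) p1@(1,1) p2@(0,3) p3@(5,2) p4@(5,1) -> at (4,3): 0 [-], cum=0
Step 1: p0@(2,0) p1@(2,1) p2@(1,3) p3@ESC p4@(5,2) -> at (4,3): 0 [-], cum=0
Step 2: p0@(3,0) p1@(3,1) p2@(2,3) p3@ESC p4@ESC -> at (4,3): 0 [-], cum=0
Step 3: p0@(4,0) p1@(4,1) p2@(3,3) p3@ESC p4@ESC -> at (4,3): 0 [-], cum=0
Step 4: p0@(5,0) p1@(5,1) p2@(4,3) p3@ESC p4@ESC -> at (4,3): 1 [p2], cum=1
Step 5: p0@(5,1) p1@(5,2) p2@ESC p3@ESC p4@ESC -> at (4,3): 0 [-], cum=1
Step 6: p0@(5,2) p1@ESC p2@ESC p3@ESC p4@ESC -> at (4,3): 0 [-], cum=1
Step 7: p0@ESC p1@ESC p2@ESC p3@ESC p4@ESC -> at (4,3): 0 [-], cum=1
Total visits = 1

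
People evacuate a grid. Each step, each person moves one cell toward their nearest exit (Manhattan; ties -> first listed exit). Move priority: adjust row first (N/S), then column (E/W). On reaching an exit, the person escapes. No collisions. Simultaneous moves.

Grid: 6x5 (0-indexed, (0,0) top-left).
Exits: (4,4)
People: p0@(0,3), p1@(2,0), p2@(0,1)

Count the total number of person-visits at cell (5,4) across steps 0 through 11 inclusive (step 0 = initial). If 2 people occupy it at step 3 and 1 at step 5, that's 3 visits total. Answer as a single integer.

Step 0: p0@(0,3) p1@(2,0) p2@(0,1) -> at (5,4): 0 [-], cum=0
Step 1: p0@(1,3) p1@(3,0) p2@(1,1) -> at (5,4): 0 [-], cum=0
Step 2: p0@(2,3) p1@(4,0) p2@(2,1) -> at (5,4): 0 [-], cum=0
Step 3: p0@(3,3) p1@(4,1) p2@(3,1) -> at (5,4): 0 [-], cum=0
Step 4: p0@(4,3) p1@(4,2) p2@(4,1) -> at (5,4): 0 [-], cum=0
Step 5: p0@ESC p1@(4,3) p2@(4,2) -> at (5,4): 0 [-], cum=0
Step 6: p0@ESC p1@ESC p2@(4,3) -> at (5,4): 0 [-], cum=0
Step 7: p0@ESC p1@ESC p2@ESC -> at (5,4): 0 [-], cum=0
Total visits = 0

Answer: 0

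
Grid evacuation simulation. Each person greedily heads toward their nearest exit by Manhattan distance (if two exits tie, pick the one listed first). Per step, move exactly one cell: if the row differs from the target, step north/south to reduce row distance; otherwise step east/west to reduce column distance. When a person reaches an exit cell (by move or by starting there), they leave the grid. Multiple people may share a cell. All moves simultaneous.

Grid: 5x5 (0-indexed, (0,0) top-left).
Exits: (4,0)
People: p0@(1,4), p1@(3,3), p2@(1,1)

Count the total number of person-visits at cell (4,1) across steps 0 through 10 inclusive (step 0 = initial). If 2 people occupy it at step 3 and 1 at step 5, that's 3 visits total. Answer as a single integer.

Answer: 3

Derivation:
Step 0: p0@(1,4) p1@(3,3) p2@(1,1) -> at (4,1): 0 [-], cum=0
Step 1: p0@(2,4) p1@(4,3) p2@(2,1) -> at (4,1): 0 [-], cum=0
Step 2: p0@(3,4) p1@(4,2) p2@(3,1) -> at (4,1): 0 [-], cum=0
Step 3: p0@(4,4) p1@(4,1) p2@(4,1) -> at (4,1): 2 [p1,p2], cum=2
Step 4: p0@(4,3) p1@ESC p2@ESC -> at (4,1): 0 [-], cum=2
Step 5: p0@(4,2) p1@ESC p2@ESC -> at (4,1): 0 [-], cum=2
Step 6: p0@(4,1) p1@ESC p2@ESC -> at (4,1): 1 [p0], cum=3
Step 7: p0@ESC p1@ESC p2@ESC -> at (4,1): 0 [-], cum=3
Total visits = 3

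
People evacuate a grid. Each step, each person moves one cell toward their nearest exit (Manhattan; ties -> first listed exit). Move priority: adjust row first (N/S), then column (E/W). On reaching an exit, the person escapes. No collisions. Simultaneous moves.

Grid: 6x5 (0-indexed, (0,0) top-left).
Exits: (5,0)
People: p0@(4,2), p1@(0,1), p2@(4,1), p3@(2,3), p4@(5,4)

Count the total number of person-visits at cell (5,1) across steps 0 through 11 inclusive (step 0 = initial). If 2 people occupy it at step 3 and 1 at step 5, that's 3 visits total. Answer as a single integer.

Answer: 5

Derivation:
Step 0: p0@(4,2) p1@(0,1) p2@(4,1) p3@(2,3) p4@(5,4) -> at (5,1): 0 [-], cum=0
Step 1: p0@(5,2) p1@(1,1) p2@(5,1) p3@(3,3) p4@(5,3) -> at (5,1): 1 [p2], cum=1
Step 2: p0@(5,1) p1@(2,1) p2@ESC p3@(4,3) p4@(5,2) -> at (5,1): 1 [p0], cum=2
Step 3: p0@ESC p1@(3,1) p2@ESC p3@(5,3) p4@(5,1) -> at (5,1): 1 [p4], cum=3
Step 4: p0@ESC p1@(4,1) p2@ESC p3@(5,2) p4@ESC -> at (5,1): 0 [-], cum=3
Step 5: p0@ESC p1@(5,1) p2@ESC p3@(5,1) p4@ESC -> at (5,1): 2 [p1,p3], cum=5
Step 6: p0@ESC p1@ESC p2@ESC p3@ESC p4@ESC -> at (5,1): 0 [-], cum=5
Total visits = 5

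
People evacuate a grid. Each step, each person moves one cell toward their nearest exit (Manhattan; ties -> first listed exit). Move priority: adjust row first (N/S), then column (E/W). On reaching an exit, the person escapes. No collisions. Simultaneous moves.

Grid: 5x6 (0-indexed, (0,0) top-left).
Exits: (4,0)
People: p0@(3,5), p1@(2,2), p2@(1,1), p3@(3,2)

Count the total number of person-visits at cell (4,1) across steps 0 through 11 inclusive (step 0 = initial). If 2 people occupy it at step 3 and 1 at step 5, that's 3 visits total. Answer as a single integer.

Answer: 4

Derivation:
Step 0: p0@(3,5) p1@(2,2) p2@(1,1) p3@(3,2) -> at (4,1): 0 [-], cum=0
Step 1: p0@(4,5) p1@(3,2) p2@(2,1) p3@(4,2) -> at (4,1): 0 [-], cum=0
Step 2: p0@(4,4) p1@(4,2) p2@(3,1) p3@(4,1) -> at (4,1): 1 [p3], cum=1
Step 3: p0@(4,3) p1@(4,1) p2@(4,1) p3@ESC -> at (4,1): 2 [p1,p2], cum=3
Step 4: p0@(4,2) p1@ESC p2@ESC p3@ESC -> at (4,1): 0 [-], cum=3
Step 5: p0@(4,1) p1@ESC p2@ESC p3@ESC -> at (4,1): 1 [p0], cum=4
Step 6: p0@ESC p1@ESC p2@ESC p3@ESC -> at (4,1): 0 [-], cum=4
Total visits = 4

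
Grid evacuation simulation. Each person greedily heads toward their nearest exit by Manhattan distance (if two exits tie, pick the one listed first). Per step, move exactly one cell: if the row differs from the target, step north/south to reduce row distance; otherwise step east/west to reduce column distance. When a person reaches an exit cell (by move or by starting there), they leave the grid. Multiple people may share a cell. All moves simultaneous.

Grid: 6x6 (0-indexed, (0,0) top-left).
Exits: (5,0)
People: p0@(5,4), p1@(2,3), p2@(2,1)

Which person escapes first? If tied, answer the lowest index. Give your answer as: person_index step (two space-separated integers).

Answer: 0 4

Derivation:
Step 1: p0:(5,4)->(5,3) | p1:(2,3)->(3,3) | p2:(2,1)->(3,1)
Step 2: p0:(5,3)->(5,2) | p1:(3,3)->(4,3) | p2:(3,1)->(4,1)
Step 3: p0:(5,2)->(5,1) | p1:(4,3)->(5,3) | p2:(4,1)->(5,1)
Step 4: p0:(5,1)->(5,0)->EXIT | p1:(5,3)->(5,2) | p2:(5,1)->(5,0)->EXIT
Step 5: p0:escaped | p1:(5,2)->(5,1) | p2:escaped
Step 6: p0:escaped | p1:(5,1)->(5,0)->EXIT | p2:escaped
Exit steps: [4, 6, 4]
First to escape: p0 at step 4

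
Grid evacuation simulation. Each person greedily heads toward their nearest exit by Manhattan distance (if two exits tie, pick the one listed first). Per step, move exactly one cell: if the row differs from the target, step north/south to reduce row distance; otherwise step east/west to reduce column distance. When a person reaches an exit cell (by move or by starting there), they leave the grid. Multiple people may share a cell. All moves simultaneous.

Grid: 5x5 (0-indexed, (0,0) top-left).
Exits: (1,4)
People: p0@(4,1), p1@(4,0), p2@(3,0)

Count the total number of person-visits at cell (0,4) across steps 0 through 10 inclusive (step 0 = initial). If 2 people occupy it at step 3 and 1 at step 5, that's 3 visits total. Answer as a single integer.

Answer: 0

Derivation:
Step 0: p0@(4,1) p1@(4,0) p2@(3,0) -> at (0,4): 0 [-], cum=0
Step 1: p0@(3,1) p1@(3,0) p2@(2,0) -> at (0,4): 0 [-], cum=0
Step 2: p0@(2,1) p1@(2,0) p2@(1,0) -> at (0,4): 0 [-], cum=0
Step 3: p0@(1,1) p1@(1,0) p2@(1,1) -> at (0,4): 0 [-], cum=0
Step 4: p0@(1,2) p1@(1,1) p2@(1,2) -> at (0,4): 0 [-], cum=0
Step 5: p0@(1,3) p1@(1,2) p2@(1,3) -> at (0,4): 0 [-], cum=0
Step 6: p0@ESC p1@(1,3) p2@ESC -> at (0,4): 0 [-], cum=0
Step 7: p0@ESC p1@ESC p2@ESC -> at (0,4): 0 [-], cum=0
Total visits = 0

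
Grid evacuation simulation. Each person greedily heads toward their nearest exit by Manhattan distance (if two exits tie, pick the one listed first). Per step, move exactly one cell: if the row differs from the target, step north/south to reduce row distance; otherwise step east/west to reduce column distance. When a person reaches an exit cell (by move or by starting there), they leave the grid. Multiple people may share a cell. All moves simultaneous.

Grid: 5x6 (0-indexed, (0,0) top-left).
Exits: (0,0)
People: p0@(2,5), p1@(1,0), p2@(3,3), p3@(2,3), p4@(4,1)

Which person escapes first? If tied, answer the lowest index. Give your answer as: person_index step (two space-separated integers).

Answer: 1 1

Derivation:
Step 1: p0:(2,5)->(1,5) | p1:(1,0)->(0,0)->EXIT | p2:(3,3)->(2,3) | p3:(2,3)->(1,3) | p4:(4,1)->(3,1)
Step 2: p0:(1,5)->(0,5) | p1:escaped | p2:(2,3)->(1,3) | p3:(1,3)->(0,3) | p4:(3,1)->(2,1)
Step 3: p0:(0,5)->(0,4) | p1:escaped | p2:(1,3)->(0,3) | p3:(0,3)->(0,2) | p4:(2,1)->(1,1)
Step 4: p0:(0,4)->(0,3) | p1:escaped | p2:(0,3)->(0,2) | p3:(0,2)->(0,1) | p4:(1,1)->(0,1)
Step 5: p0:(0,3)->(0,2) | p1:escaped | p2:(0,2)->(0,1) | p3:(0,1)->(0,0)->EXIT | p4:(0,1)->(0,0)->EXIT
Step 6: p0:(0,2)->(0,1) | p1:escaped | p2:(0,1)->(0,0)->EXIT | p3:escaped | p4:escaped
Step 7: p0:(0,1)->(0,0)->EXIT | p1:escaped | p2:escaped | p3:escaped | p4:escaped
Exit steps: [7, 1, 6, 5, 5]
First to escape: p1 at step 1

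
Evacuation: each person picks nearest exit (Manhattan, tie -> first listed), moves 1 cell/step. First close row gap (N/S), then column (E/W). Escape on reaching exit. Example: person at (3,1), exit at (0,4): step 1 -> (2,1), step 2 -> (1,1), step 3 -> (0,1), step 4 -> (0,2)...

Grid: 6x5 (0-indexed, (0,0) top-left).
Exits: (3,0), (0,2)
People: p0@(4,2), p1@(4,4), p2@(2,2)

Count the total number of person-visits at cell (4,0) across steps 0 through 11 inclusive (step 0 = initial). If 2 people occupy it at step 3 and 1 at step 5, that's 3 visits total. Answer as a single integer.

Answer: 0

Derivation:
Step 0: p0@(4,2) p1@(4,4) p2@(2,2) -> at (4,0): 0 [-], cum=0
Step 1: p0@(3,2) p1@(3,4) p2@(1,2) -> at (4,0): 0 [-], cum=0
Step 2: p0@(3,1) p1@(3,3) p2@ESC -> at (4,0): 0 [-], cum=0
Step 3: p0@ESC p1@(3,2) p2@ESC -> at (4,0): 0 [-], cum=0
Step 4: p0@ESC p1@(3,1) p2@ESC -> at (4,0): 0 [-], cum=0
Step 5: p0@ESC p1@ESC p2@ESC -> at (4,0): 0 [-], cum=0
Total visits = 0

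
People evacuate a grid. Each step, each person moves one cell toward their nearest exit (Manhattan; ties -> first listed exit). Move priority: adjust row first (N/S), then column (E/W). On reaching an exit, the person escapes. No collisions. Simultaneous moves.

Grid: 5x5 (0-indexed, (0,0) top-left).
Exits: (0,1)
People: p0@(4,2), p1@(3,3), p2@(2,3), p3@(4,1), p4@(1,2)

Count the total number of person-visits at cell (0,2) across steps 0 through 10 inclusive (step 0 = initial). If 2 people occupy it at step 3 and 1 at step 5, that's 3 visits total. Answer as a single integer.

Step 0: p0@(4,2) p1@(3,3) p2@(2,3) p3@(4,1) p4@(1,2) -> at (0,2): 0 [-], cum=0
Step 1: p0@(3,2) p1@(2,3) p2@(1,3) p3@(3,1) p4@(0,2) -> at (0,2): 1 [p4], cum=1
Step 2: p0@(2,2) p1@(1,3) p2@(0,3) p3@(2,1) p4@ESC -> at (0,2): 0 [-], cum=1
Step 3: p0@(1,2) p1@(0,3) p2@(0,2) p3@(1,1) p4@ESC -> at (0,2): 1 [p2], cum=2
Step 4: p0@(0,2) p1@(0,2) p2@ESC p3@ESC p4@ESC -> at (0,2): 2 [p0,p1], cum=4
Step 5: p0@ESC p1@ESC p2@ESC p3@ESC p4@ESC -> at (0,2): 0 [-], cum=4
Total visits = 4

Answer: 4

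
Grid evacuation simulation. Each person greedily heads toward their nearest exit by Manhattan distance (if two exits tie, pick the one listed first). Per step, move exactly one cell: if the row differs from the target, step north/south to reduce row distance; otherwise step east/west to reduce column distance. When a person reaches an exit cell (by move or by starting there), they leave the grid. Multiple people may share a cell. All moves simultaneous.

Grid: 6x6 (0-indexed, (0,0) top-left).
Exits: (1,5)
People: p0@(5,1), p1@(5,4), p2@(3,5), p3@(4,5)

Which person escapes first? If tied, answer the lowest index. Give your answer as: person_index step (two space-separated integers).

Answer: 2 2

Derivation:
Step 1: p0:(5,1)->(4,1) | p1:(5,4)->(4,4) | p2:(3,5)->(2,5) | p3:(4,5)->(3,5)
Step 2: p0:(4,1)->(3,1) | p1:(4,4)->(3,4) | p2:(2,5)->(1,5)->EXIT | p3:(3,5)->(2,5)
Step 3: p0:(3,1)->(2,1) | p1:(3,4)->(2,4) | p2:escaped | p3:(2,5)->(1,5)->EXIT
Step 4: p0:(2,1)->(1,1) | p1:(2,4)->(1,4) | p2:escaped | p3:escaped
Step 5: p0:(1,1)->(1,2) | p1:(1,4)->(1,5)->EXIT | p2:escaped | p3:escaped
Step 6: p0:(1,2)->(1,3) | p1:escaped | p2:escaped | p3:escaped
Step 7: p0:(1,3)->(1,4) | p1:escaped | p2:escaped | p3:escaped
Step 8: p0:(1,4)->(1,5)->EXIT | p1:escaped | p2:escaped | p3:escaped
Exit steps: [8, 5, 2, 3]
First to escape: p2 at step 2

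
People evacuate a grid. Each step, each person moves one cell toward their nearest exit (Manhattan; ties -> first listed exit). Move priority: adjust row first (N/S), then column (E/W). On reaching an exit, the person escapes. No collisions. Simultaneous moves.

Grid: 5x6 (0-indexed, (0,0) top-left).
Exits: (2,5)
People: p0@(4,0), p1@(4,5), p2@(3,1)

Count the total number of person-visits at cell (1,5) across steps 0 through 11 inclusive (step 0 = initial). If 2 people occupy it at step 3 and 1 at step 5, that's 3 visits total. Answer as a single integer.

Step 0: p0@(4,0) p1@(4,5) p2@(3,1) -> at (1,5): 0 [-], cum=0
Step 1: p0@(3,0) p1@(3,5) p2@(2,1) -> at (1,5): 0 [-], cum=0
Step 2: p0@(2,0) p1@ESC p2@(2,2) -> at (1,5): 0 [-], cum=0
Step 3: p0@(2,1) p1@ESC p2@(2,3) -> at (1,5): 0 [-], cum=0
Step 4: p0@(2,2) p1@ESC p2@(2,4) -> at (1,5): 0 [-], cum=0
Step 5: p0@(2,3) p1@ESC p2@ESC -> at (1,5): 0 [-], cum=0
Step 6: p0@(2,4) p1@ESC p2@ESC -> at (1,5): 0 [-], cum=0
Step 7: p0@ESC p1@ESC p2@ESC -> at (1,5): 0 [-], cum=0
Total visits = 0

Answer: 0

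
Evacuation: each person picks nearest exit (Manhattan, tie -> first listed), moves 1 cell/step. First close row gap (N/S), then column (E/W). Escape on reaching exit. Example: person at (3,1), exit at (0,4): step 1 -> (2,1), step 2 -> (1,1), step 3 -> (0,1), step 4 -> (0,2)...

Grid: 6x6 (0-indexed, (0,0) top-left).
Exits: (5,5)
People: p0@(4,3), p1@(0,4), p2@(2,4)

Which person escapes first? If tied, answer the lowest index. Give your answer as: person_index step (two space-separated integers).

Answer: 0 3

Derivation:
Step 1: p0:(4,3)->(5,3) | p1:(0,4)->(1,4) | p2:(2,4)->(3,4)
Step 2: p0:(5,3)->(5,4) | p1:(1,4)->(2,4) | p2:(3,4)->(4,4)
Step 3: p0:(5,4)->(5,5)->EXIT | p1:(2,4)->(3,4) | p2:(4,4)->(5,4)
Step 4: p0:escaped | p1:(3,4)->(4,4) | p2:(5,4)->(5,5)->EXIT
Step 5: p0:escaped | p1:(4,4)->(5,4) | p2:escaped
Step 6: p0:escaped | p1:(5,4)->(5,5)->EXIT | p2:escaped
Exit steps: [3, 6, 4]
First to escape: p0 at step 3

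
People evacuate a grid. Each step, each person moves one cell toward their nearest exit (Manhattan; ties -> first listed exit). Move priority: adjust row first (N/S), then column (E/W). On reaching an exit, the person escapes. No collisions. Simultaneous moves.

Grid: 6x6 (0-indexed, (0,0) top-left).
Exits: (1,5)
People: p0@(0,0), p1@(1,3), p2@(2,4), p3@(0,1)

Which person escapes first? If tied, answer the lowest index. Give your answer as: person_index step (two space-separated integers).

Answer: 1 2

Derivation:
Step 1: p0:(0,0)->(1,0) | p1:(1,3)->(1,4) | p2:(2,4)->(1,4) | p3:(0,1)->(1,1)
Step 2: p0:(1,0)->(1,1) | p1:(1,4)->(1,5)->EXIT | p2:(1,4)->(1,5)->EXIT | p3:(1,1)->(1,2)
Step 3: p0:(1,1)->(1,2) | p1:escaped | p2:escaped | p3:(1,2)->(1,3)
Step 4: p0:(1,2)->(1,3) | p1:escaped | p2:escaped | p3:(1,3)->(1,4)
Step 5: p0:(1,3)->(1,4) | p1:escaped | p2:escaped | p3:(1,4)->(1,5)->EXIT
Step 6: p0:(1,4)->(1,5)->EXIT | p1:escaped | p2:escaped | p3:escaped
Exit steps: [6, 2, 2, 5]
First to escape: p1 at step 2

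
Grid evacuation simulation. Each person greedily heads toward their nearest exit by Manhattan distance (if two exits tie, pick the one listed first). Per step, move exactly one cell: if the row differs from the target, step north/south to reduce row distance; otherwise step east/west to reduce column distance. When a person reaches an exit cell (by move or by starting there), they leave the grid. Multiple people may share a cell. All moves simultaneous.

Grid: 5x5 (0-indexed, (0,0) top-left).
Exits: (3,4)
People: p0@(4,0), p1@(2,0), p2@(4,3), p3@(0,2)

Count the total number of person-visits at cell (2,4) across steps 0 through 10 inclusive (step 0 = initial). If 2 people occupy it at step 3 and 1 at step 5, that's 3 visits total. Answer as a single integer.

Answer: 0

Derivation:
Step 0: p0@(4,0) p1@(2,0) p2@(4,3) p3@(0,2) -> at (2,4): 0 [-], cum=0
Step 1: p0@(3,0) p1@(3,0) p2@(3,3) p3@(1,2) -> at (2,4): 0 [-], cum=0
Step 2: p0@(3,1) p1@(3,1) p2@ESC p3@(2,2) -> at (2,4): 0 [-], cum=0
Step 3: p0@(3,2) p1@(3,2) p2@ESC p3@(3,2) -> at (2,4): 0 [-], cum=0
Step 4: p0@(3,3) p1@(3,3) p2@ESC p3@(3,3) -> at (2,4): 0 [-], cum=0
Step 5: p0@ESC p1@ESC p2@ESC p3@ESC -> at (2,4): 0 [-], cum=0
Total visits = 0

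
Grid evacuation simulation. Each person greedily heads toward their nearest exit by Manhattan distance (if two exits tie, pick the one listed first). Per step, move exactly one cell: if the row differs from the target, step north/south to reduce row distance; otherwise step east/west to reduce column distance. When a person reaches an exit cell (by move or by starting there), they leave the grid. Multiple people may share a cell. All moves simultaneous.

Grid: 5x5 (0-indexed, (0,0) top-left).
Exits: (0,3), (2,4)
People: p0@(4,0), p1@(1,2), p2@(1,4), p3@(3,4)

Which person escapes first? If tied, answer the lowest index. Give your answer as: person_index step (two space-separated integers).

Step 1: p0:(4,0)->(3,0) | p1:(1,2)->(0,2) | p2:(1,4)->(2,4)->EXIT | p3:(3,4)->(2,4)->EXIT
Step 2: p0:(3,0)->(2,0) | p1:(0,2)->(0,3)->EXIT | p2:escaped | p3:escaped
Step 3: p0:(2,0)->(2,1) | p1:escaped | p2:escaped | p3:escaped
Step 4: p0:(2,1)->(2,2) | p1:escaped | p2:escaped | p3:escaped
Step 5: p0:(2,2)->(2,3) | p1:escaped | p2:escaped | p3:escaped
Step 6: p0:(2,3)->(2,4)->EXIT | p1:escaped | p2:escaped | p3:escaped
Exit steps: [6, 2, 1, 1]
First to escape: p2 at step 1

Answer: 2 1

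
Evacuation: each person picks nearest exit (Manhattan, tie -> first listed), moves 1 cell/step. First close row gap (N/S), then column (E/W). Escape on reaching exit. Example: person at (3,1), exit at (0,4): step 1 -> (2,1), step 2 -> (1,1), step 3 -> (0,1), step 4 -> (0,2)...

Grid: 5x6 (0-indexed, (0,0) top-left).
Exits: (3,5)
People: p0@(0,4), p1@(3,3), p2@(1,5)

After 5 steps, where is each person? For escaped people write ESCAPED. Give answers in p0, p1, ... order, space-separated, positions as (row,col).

Step 1: p0:(0,4)->(1,4) | p1:(3,3)->(3,4) | p2:(1,5)->(2,5)
Step 2: p0:(1,4)->(2,4) | p1:(3,4)->(3,5)->EXIT | p2:(2,5)->(3,5)->EXIT
Step 3: p0:(2,4)->(3,4) | p1:escaped | p2:escaped
Step 4: p0:(3,4)->(3,5)->EXIT | p1:escaped | p2:escaped

ESCAPED ESCAPED ESCAPED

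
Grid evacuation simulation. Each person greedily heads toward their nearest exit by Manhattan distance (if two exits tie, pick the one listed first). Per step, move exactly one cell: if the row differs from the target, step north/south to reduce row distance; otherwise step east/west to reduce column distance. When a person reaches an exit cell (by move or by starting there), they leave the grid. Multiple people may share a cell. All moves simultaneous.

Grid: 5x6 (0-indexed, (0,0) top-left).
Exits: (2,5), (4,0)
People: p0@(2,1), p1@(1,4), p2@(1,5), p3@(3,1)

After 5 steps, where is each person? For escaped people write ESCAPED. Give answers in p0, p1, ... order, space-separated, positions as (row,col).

Step 1: p0:(2,1)->(3,1) | p1:(1,4)->(2,4) | p2:(1,5)->(2,5)->EXIT | p3:(3,1)->(4,1)
Step 2: p0:(3,1)->(4,1) | p1:(2,4)->(2,5)->EXIT | p2:escaped | p3:(4,1)->(4,0)->EXIT
Step 3: p0:(4,1)->(4,0)->EXIT | p1:escaped | p2:escaped | p3:escaped

ESCAPED ESCAPED ESCAPED ESCAPED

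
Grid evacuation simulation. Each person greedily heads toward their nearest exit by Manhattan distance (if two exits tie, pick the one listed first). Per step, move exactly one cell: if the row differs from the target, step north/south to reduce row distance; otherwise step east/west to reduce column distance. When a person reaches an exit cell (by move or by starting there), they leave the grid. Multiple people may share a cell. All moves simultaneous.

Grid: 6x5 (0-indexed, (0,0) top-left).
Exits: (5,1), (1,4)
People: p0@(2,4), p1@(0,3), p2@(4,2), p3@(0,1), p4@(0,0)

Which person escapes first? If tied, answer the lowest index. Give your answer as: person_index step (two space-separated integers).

Answer: 0 1

Derivation:
Step 1: p0:(2,4)->(1,4)->EXIT | p1:(0,3)->(1,3) | p2:(4,2)->(5,2) | p3:(0,1)->(1,1) | p4:(0,0)->(1,0)
Step 2: p0:escaped | p1:(1,3)->(1,4)->EXIT | p2:(5,2)->(5,1)->EXIT | p3:(1,1)->(1,2) | p4:(1,0)->(1,1)
Step 3: p0:escaped | p1:escaped | p2:escaped | p3:(1,2)->(1,3) | p4:(1,1)->(1,2)
Step 4: p0:escaped | p1:escaped | p2:escaped | p3:(1,3)->(1,4)->EXIT | p4:(1,2)->(1,3)
Step 5: p0:escaped | p1:escaped | p2:escaped | p3:escaped | p4:(1,3)->(1,4)->EXIT
Exit steps: [1, 2, 2, 4, 5]
First to escape: p0 at step 1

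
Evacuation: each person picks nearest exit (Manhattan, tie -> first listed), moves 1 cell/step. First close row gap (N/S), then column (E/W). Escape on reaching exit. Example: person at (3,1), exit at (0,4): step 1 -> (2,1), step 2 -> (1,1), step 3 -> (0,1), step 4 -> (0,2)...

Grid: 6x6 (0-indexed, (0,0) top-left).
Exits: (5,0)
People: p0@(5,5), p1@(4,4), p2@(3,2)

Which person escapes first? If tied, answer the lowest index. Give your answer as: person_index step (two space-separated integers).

Step 1: p0:(5,5)->(5,4) | p1:(4,4)->(5,4) | p2:(3,2)->(4,2)
Step 2: p0:(5,4)->(5,3) | p1:(5,4)->(5,3) | p2:(4,2)->(5,2)
Step 3: p0:(5,3)->(5,2) | p1:(5,3)->(5,2) | p2:(5,2)->(5,1)
Step 4: p0:(5,2)->(5,1) | p1:(5,2)->(5,1) | p2:(5,1)->(5,0)->EXIT
Step 5: p0:(5,1)->(5,0)->EXIT | p1:(5,1)->(5,0)->EXIT | p2:escaped
Exit steps: [5, 5, 4]
First to escape: p2 at step 4

Answer: 2 4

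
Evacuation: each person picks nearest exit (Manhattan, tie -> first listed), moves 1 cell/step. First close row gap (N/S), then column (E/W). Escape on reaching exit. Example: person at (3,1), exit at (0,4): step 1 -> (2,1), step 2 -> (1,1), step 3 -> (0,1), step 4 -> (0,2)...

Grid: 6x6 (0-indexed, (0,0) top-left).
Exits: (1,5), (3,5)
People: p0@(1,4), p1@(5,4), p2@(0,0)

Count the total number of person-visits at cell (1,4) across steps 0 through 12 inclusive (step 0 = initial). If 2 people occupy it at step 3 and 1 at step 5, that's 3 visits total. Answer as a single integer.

Step 0: p0@(1,4) p1@(5,4) p2@(0,0) -> at (1,4): 1 [p0], cum=1
Step 1: p0@ESC p1@(4,4) p2@(1,0) -> at (1,4): 0 [-], cum=1
Step 2: p0@ESC p1@(3,4) p2@(1,1) -> at (1,4): 0 [-], cum=1
Step 3: p0@ESC p1@ESC p2@(1,2) -> at (1,4): 0 [-], cum=1
Step 4: p0@ESC p1@ESC p2@(1,3) -> at (1,4): 0 [-], cum=1
Step 5: p0@ESC p1@ESC p2@(1,4) -> at (1,4): 1 [p2], cum=2
Step 6: p0@ESC p1@ESC p2@ESC -> at (1,4): 0 [-], cum=2
Total visits = 2

Answer: 2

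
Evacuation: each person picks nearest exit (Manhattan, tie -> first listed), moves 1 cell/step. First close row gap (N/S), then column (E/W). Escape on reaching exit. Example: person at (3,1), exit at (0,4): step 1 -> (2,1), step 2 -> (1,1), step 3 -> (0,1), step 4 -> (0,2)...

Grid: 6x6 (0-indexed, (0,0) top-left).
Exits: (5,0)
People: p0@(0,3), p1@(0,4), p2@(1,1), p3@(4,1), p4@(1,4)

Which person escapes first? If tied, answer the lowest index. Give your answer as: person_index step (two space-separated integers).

Answer: 3 2

Derivation:
Step 1: p0:(0,3)->(1,3) | p1:(0,4)->(1,4) | p2:(1,1)->(2,1) | p3:(4,1)->(5,1) | p4:(1,4)->(2,4)
Step 2: p0:(1,3)->(2,3) | p1:(1,4)->(2,4) | p2:(2,1)->(3,1) | p3:(5,1)->(5,0)->EXIT | p4:(2,4)->(3,4)
Step 3: p0:(2,3)->(3,3) | p1:(2,4)->(3,4) | p2:(3,1)->(4,1) | p3:escaped | p4:(3,4)->(4,4)
Step 4: p0:(3,3)->(4,3) | p1:(3,4)->(4,4) | p2:(4,1)->(5,1) | p3:escaped | p4:(4,4)->(5,4)
Step 5: p0:(4,3)->(5,3) | p1:(4,4)->(5,4) | p2:(5,1)->(5,0)->EXIT | p3:escaped | p4:(5,4)->(5,3)
Step 6: p0:(5,3)->(5,2) | p1:(5,4)->(5,3) | p2:escaped | p3:escaped | p4:(5,3)->(5,2)
Step 7: p0:(5,2)->(5,1) | p1:(5,3)->(5,2) | p2:escaped | p3:escaped | p4:(5,2)->(5,1)
Step 8: p0:(5,1)->(5,0)->EXIT | p1:(5,2)->(5,1) | p2:escaped | p3:escaped | p4:(5,1)->(5,0)->EXIT
Step 9: p0:escaped | p1:(5,1)->(5,0)->EXIT | p2:escaped | p3:escaped | p4:escaped
Exit steps: [8, 9, 5, 2, 8]
First to escape: p3 at step 2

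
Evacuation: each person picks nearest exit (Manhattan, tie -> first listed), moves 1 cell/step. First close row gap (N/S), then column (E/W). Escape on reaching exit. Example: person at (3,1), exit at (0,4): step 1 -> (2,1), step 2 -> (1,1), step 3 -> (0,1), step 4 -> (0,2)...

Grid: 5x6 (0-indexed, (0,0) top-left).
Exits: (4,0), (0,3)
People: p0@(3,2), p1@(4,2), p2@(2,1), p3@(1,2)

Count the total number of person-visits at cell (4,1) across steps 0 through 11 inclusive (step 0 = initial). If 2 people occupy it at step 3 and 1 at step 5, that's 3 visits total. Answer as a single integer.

Step 0: p0@(3,2) p1@(4,2) p2@(2,1) p3@(1,2) -> at (4,1): 0 [-], cum=0
Step 1: p0@(4,2) p1@(4,1) p2@(3,1) p3@(0,2) -> at (4,1): 1 [p1], cum=1
Step 2: p0@(4,1) p1@ESC p2@(4,1) p3@ESC -> at (4,1): 2 [p0,p2], cum=3
Step 3: p0@ESC p1@ESC p2@ESC p3@ESC -> at (4,1): 0 [-], cum=3
Total visits = 3

Answer: 3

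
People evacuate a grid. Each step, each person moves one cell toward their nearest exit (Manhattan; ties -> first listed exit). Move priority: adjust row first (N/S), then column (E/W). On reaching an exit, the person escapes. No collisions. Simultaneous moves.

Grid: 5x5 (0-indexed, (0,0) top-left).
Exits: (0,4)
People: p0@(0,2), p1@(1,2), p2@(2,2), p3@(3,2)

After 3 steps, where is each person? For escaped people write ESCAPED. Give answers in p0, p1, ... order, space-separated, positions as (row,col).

Step 1: p0:(0,2)->(0,3) | p1:(1,2)->(0,2) | p2:(2,2)->(1,2) | p3:(3,2)->(2,2)
Step 2: p0:(0,3)->(0,4)->EXIT | p1:(0,2)->(0,3) | p2:(1,2)->(0,2) | p3:(2,2)->(1,2)
Step 3: p0:escaped | p1:(0,3)->(0,4)->EXIT | p2:(0,2)->(0,3) | p3:(1,2)->(0,2)

ESCAPED ESCAPED (0,3) (0,2)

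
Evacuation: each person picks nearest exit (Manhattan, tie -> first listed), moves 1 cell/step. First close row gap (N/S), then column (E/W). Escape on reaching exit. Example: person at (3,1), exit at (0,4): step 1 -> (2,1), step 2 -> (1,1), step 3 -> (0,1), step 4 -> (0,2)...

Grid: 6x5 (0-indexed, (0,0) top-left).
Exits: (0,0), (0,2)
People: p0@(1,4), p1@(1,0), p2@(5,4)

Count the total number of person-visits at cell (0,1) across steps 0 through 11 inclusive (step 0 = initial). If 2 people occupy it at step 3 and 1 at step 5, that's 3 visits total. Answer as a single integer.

Step 0: p0@(1,4) p1@(1,0) p2@(5,4) -> at (0,1): 0 [-], cum=0
Step 1: p0@(0,4) p1@ESC p2@(4,4) -> at (0,1): 0 [-], cum=0
Step 2: p0@(0,3) p1@ESC p2@(3,4) -> at (0,1): 0 [-], cum=0
Step 3: p0@ESC p1@ESC p2@(2,4) -> at (0,1): 0 [-], cum=0
Step 4: p0@ESC p1@ESC p2@(1,4) -> at (0,1): 0 [-], cum=0
Step 5: p0@ESC p1@ESC p2@(0,4) -> at (0,1): 0 [-], cum=0
Step 6: p0@ESC p1@ESC p2@(0,3) -> at (0,1): 0 [-], cum=0
Step 7: p0@ESC p1@ESC p2@ESC -> at (0,1): 0 [-], cum=0
Total visits = 0

Answer: 0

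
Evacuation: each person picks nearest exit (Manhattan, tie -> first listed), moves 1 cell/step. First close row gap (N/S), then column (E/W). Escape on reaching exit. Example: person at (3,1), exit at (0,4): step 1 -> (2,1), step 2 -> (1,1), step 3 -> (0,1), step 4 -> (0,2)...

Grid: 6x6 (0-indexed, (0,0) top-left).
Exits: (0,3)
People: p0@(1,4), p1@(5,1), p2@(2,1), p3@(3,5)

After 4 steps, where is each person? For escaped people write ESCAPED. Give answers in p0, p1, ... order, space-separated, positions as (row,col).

Step 1: p0:(1,4)->(0,4) | p1:(5,1)->(4,1) | p2:(2,1)->(1,1) | p3:(3,5)->(2,5)
Step 2: p0:(0,4)->(0,3)->EXIT | p1:(4,1)->(3,1) | p2:(1,1)->(0,1) | p3:(2,5)->(1,5)
Step 3: p0:escaped | p1:(3,1)->(2,1) | p2:(0,1)->(0,2) | p3:(1,5)->(0,5)
Step 4: p0:escaped | p1:(2,1)->(1,1) | p2:(0,2)->(0,3)->EXIT | p3:(0,5)->(0,4)

ESCAPED (1,1) ESCAPED (0,4)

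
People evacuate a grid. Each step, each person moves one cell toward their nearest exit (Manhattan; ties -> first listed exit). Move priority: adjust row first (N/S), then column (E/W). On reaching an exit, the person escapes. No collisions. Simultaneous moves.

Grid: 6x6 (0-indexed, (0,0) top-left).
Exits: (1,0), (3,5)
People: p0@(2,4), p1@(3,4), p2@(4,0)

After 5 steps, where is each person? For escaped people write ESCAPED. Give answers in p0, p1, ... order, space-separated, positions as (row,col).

Step 1: p0:(2,4)->(3,4) | p1:(3,4)->(3,5)->EXIT | p2:(4,0)->(3,0)
Step 2: p0:(3,4)->(3,5)->EXIT | p1:escaped | p2:(3,0)->(2,0)
Step 3: p0:escaped | p1:escaped | p2:(2,0)->(1,0)->EXIT

ESCAPED ESCAPED ESCAPED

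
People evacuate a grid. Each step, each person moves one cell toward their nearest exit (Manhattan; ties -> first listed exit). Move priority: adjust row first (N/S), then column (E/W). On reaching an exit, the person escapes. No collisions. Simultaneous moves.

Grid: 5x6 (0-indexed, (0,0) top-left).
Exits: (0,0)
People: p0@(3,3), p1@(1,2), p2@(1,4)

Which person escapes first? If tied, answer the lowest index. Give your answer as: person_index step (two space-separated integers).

Answer: 1 3

Derivation:
Step 1: p0:(3,3)->(2,3) | p1:(1,2)->(0,2) | p2:(1,4)->(0,4)
Step 2: p0:(2,3)->(1,3) | p1:(0,2)->(0,1) | p2:(0,4)->(0,3)
Step 3: p0:(1,3)->(0,3) | p1:(0,1)->(0,0)->EXIT | p2:(0,3)->(0,2)
Step 4: p0:(0,3)->(0,2) | p1:escaped | p2:(0,2)->(0,1)
Step 5: p0:(0,2)->(0,1) | p1:escaped | p2:(0,1)->(0,0)->EXIT
Step 6: p0:(0,1)->(0,0)->EXIT | p1:escaped | p2:escaped
Exit steps: [6, 3, 5]
First to escape: p1 at step 3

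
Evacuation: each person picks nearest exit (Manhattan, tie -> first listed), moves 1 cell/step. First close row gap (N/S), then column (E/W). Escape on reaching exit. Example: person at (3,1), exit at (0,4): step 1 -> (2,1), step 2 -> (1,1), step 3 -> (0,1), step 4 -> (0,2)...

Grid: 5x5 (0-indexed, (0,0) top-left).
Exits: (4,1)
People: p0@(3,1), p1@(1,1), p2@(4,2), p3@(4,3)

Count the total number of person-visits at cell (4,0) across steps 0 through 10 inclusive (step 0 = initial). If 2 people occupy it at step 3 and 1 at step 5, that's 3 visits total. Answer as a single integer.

Step 0: p0@(3,1) p1@(1,1) p2@(4,2) p3@(4,3) -> at (4,0): 0 [-], cum=0
Step 1: p0@ESC p1@(2,1) p2@ESC p3@(4,2) -> at (4,0): 0 [-], cum=0
Step 2: p0@ESC p1@(3,1) p2@ESC p3@ESC -> at (4,0): 0 [-], cum=0
Step 3: p0@ESC p1@ESC p2@ESC p3@ESC -> at (4,0): 0 [-], cum=0
Total visits = 0

Answer: 0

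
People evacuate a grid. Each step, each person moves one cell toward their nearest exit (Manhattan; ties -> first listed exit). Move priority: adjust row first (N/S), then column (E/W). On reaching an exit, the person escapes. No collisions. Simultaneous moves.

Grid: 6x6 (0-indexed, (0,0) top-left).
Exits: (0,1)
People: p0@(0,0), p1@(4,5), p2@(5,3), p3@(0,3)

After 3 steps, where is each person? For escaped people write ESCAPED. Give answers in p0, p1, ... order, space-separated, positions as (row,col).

Step 1: p0:(0,0)->(0,1)->EXIT | p1:(4,5)->(3,5) | p2:(5,3)->(4,3) | p3:(0,3)->(0,2)
Step 2: p0:escaped | p1:(3,5)->(2,5) | p2:(4,3)->(3,3) | p3:(0,2)->(0,1)->EXIT
Step 3: p0:escaped | p1:(2,5)->(1,5) | p2:(3,3)->(2,3) | p3:escaped

ESCAPED (1,5) (2,3) ESCAPED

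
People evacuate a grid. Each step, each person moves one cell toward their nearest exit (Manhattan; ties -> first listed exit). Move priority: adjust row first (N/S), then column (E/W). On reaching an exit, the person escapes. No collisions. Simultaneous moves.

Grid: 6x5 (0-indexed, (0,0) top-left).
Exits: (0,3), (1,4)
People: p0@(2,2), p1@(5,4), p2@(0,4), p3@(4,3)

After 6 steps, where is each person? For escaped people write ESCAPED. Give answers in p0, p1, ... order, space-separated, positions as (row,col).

Step 1: p0:(2,2)->(1,2) | p1:(5,4)->(4,4) | p2:(0,4)->(0,3)->EXIT | p3:(4,3)->(3,3)
Step 2: p0:(1,2)->(0,2) | p1:(4,4)->(3,4) | p2:escaped | p3:(3,3)->(2,3)
Step 3: p0:(0,2)->(0,3)->EXIT | p1:(3,4)->(2,4) | p2:escaped | p3:(2,3)->(1,3)
Step 4: p0:escaped | p1:(2,4)->(1,4)->EXIT | p2:escaped | p3:(1,3)->(0,3)->EXIT

ESCAPED ESCAPED ESCAPED ESCAPED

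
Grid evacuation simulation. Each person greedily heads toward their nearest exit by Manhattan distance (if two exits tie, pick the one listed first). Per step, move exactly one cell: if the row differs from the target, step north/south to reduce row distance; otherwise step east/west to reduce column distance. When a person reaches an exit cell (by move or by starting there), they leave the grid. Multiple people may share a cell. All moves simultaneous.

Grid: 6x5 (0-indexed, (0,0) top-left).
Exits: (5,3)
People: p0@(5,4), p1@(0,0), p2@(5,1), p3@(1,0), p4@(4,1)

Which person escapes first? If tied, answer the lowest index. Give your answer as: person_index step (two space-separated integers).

Answer: 0 1

Derivation:
Step 1: p0:(5,4)->(5,3)->EXIT | p1:(0,0)->(1,0) | p2:(5,1)->(5,2) | p3:(1,0)->(2,0) | p4:(4,1)->(5,1)
Step 2: p0:escaped | p1:(1,0)->(2,0) | p2:(5,2)->(5,3)->EXIT | p3:(2,0)->(3,0) | p4:(5,1)->(5,2)
Step 3: p0:escaped | p1:(2,0)->(3,0) | p2:escaped | p3:(3,0)->(4,0) | p4:(5,2)->(5,3)->EXIT
Step 4: p0:escaped | p1:(3,0)->(4,0) | p2:escaped | p3:(4,0)->(5,0) | p4:escaped
Step 5: p0:escaped | p1:(4,0)->(5,0) | p2:escaped | p3:(5,0)->(5,1) | p4:escaped
Step 6: p0:escaped | p1:(5,0)->(5,1) | p2:escaped | p3:(5,1)->(5,2) | p4:escaped
Step 7: p0:escaped | p1:(5,1)->(5,2) | p2:escaped | p3:(5,2)->(5,3)->EXIT | p4:escaped
Step 8: p0:escaped | p1:(5,2)->(5,3)->EXIT | p2:escaped | p3:escaped | p4:escaped
Exit steps: [1, 8, 2, 7, 3]
First to escape: p0 at step 1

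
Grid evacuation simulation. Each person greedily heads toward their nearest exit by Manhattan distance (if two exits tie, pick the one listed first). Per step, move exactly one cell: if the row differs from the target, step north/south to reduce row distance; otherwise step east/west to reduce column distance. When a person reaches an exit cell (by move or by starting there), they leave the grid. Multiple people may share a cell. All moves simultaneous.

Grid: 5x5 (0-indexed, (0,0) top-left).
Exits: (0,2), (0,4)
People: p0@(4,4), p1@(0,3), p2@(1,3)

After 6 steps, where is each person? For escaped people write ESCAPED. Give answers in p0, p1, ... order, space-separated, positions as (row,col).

Step 1: p0:(4,4)->(3,4) | p1:(0,3)->(0,2)->EXIT | p2:(1,3)->(0,3)
Step 2: p0:(3,4)->(2,4) | p1:escaped | p2:(0,3)->(0,2)->EXIT
Step 3: p0:(2,4)->(1,4) | p1:escaped | p2:escaped
Step 4: p0:(1,4)->(0,4)->EXIT | p1:escaped | p2:escaped

ESCAPED ESCAPED ESCAPED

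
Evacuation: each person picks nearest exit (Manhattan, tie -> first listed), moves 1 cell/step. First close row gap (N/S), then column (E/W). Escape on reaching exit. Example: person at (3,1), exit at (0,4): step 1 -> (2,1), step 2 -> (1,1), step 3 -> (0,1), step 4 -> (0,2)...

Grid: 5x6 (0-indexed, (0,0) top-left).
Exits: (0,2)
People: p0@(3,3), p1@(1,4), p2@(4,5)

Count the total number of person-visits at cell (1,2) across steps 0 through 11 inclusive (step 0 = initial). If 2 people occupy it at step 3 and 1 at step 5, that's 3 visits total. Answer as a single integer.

Answer: 0

Derivation:
Step 0: p0@(3,3) p1@(1,4) p2@(4,5) -> at (1,2): 0 [-], cum=0
Step 1: p0@(2,3) p1@(0,4) p2@(3,5) -> at (1,2): 0 [-], cum=0
Step 2: p0@(1,3) p1@(0,3) p2@(2,5) -> at (1,2): 0 [-], cum=0
Step 3: p0@(0,3) p1@ESC p2@(1,5) -> at (1,2): 0 [-], cum=0
Step 4: p0@ESC p1@ESC p2@(0,5) -> at (1,2): 0 [-], cum=0
Step 5: p0@ESC p1@ESC p2@(0,4) -> at (1,2): 0 [-], cum=0
Step 6: p0@ESC p1@ESC p2@(0,3) -> at (1,2): 0 [-], cum=0
Step 7: p0@ESC p1@ESC p2@ESC -> at (1,2): 0 [-], cum=0
Total visits = 0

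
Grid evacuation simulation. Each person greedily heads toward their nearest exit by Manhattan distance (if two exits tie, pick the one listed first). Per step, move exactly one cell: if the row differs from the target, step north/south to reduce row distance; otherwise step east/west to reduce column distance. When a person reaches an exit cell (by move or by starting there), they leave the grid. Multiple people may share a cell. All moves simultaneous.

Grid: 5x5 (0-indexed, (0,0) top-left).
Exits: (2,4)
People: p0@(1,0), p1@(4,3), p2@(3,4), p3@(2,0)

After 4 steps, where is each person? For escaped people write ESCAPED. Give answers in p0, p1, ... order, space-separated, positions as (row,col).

Step 1: p0:(1,0)->(2,0) | p1:(4,3)->(3,3) | p2:(3,4)->(2,4)->EXIT | p3:(2,0)->(2,1)
Step 2: p0:(2,0)->(2,1) | p1:(3,3)->(2,3) | p2:escaped | p3:(2,1)->(2,2)
Step 3: p0:(2,1)->(2,2) | p1:(2,3)->(2,4)->EXIT | p2:escaped | p3:(2,2)->(2,3)
Step 4: p0:(2,2)->(2,3) | p1:escaped | p2:escaped | p3:(2,3)->(2,4)->EXIT

(2,3) ESCAPED ESCAPED ESCAPED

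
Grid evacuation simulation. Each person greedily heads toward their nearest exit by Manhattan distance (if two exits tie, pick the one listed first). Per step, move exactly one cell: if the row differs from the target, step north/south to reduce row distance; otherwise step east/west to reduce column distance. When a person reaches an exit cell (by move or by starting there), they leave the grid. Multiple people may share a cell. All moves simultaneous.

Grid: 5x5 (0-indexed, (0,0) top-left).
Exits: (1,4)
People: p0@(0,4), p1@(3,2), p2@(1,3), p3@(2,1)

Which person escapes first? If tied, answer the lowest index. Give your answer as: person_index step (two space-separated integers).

Step 1: p0:(0,4)->(1,4)->EXIT | p1:(3,2)->(2,2) | p2:(1,3)->(1,4)->EXIT | p3:(2,1)->(1,1)
Step 2: p0:escaped | p1:(2,2)->(1,2) | p2:escaped | p3:(1,1)->(1,2)
Step 3: p0:escaped | p1:(1,2)->(1,3) | p2:escaped | p3:(1,2)->(1,3)
Step 4: p0:escaped | p1:(1,3)->(1,4)->EXIT | p2:escaped | p3:(1,3)->(1,4)->EXIT
Exit steps: [1, 4, 1, 4]
First to escape: p0 at step 1

Answer: 0 1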